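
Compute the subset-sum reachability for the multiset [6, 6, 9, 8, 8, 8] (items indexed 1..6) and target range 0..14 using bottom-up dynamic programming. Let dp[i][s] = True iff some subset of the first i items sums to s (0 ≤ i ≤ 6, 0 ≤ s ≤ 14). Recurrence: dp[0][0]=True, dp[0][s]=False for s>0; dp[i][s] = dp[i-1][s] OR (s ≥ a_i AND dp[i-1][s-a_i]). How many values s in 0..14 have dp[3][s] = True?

4

i\s   0   1   2   3   4   5   6   7   8   9  10  11  12  13  14
  0   T   F   F   F   F   F   F   F   F   F   F   F   F   F   F
  1   T   F   F   F   F   F   T   F   F   F   F   F   F   F   F
  2   T   F   F   F   F   F   T   F   F   F   F   F   T   F   F
  3   T   F   F   F   F   F   T   F   F   T   F   F   T   F   F
  4   T   F   F   F   F   F   T   F   T   T   F   F   T   F   T
  5   T   F   F   F   F   F   T   F   T   T   F   F   T   F   T
  6   T   F   F   F   F   F   T   F   T   T   F   F   T   F   T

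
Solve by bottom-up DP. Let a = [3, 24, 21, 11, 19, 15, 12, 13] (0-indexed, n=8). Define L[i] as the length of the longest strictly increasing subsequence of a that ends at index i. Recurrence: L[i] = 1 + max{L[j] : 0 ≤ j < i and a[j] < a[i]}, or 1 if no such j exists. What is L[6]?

3

   i    0    1    2    3    4    5    6    7
a[i]    3   24   21   11   19   15   12   13
L[i]    1    2    2    2    3    3    3    4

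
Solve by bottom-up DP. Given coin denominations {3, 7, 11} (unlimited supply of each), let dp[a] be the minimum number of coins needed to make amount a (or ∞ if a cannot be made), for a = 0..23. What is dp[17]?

 a  0  1  2  3  4  5  6  7  8  9 10 11 12 13 14 15 16 17 18 19 20 21 22 23
dp  0  -  -  1  -  -  2  1  -  3  2  1  4  3  2  5  4  3  2  5  4  3  2  5
(- denotes ∞ / unreachable)

3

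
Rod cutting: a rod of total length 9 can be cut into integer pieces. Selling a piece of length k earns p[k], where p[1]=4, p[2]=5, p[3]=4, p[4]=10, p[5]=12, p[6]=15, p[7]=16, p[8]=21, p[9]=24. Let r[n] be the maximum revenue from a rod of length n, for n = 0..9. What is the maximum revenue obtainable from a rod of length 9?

36

   n    0    1    2    3    4    5    6    7    8    9
r[n]    0    4    8   12   16   20   24   28   32   36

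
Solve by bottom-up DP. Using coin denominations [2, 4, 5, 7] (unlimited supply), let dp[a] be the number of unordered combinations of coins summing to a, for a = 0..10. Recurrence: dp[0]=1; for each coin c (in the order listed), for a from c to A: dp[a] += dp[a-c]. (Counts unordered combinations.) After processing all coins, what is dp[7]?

after  coin     0     1     2     3     4     5     6     7     8     9    10
          2     1     0     1     0     1     0     1     0     1     0     1
          4     1     0     1     0     2     0     2     0     3     0     3
          5     1     0     1     0     2     1     2     1     3     2     4
          7     1     0     1     0     2     1     2     2     3     3     4

2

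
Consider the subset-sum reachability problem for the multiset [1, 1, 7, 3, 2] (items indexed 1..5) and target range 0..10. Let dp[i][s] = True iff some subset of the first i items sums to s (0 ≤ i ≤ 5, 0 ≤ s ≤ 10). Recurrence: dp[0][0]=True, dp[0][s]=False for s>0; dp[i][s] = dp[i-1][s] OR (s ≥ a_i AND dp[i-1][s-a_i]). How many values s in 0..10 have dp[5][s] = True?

i\s   0   1   2   3   4   5   6   7   8   9  10
  0   T   F   F   F   F   F   F   F   F   F   F
  1   T   T   F   F   F   F   F   F   F   F   F
  2   T   T   T   F   F   F   F   F   F   F   F
  3   T   T   T   F   F   F   F   T   T   T   F
  4   T   T   T   T   T   T   F   T   T   T   T
  5   T   T   T   T   T   T   T   T   T   T   T

11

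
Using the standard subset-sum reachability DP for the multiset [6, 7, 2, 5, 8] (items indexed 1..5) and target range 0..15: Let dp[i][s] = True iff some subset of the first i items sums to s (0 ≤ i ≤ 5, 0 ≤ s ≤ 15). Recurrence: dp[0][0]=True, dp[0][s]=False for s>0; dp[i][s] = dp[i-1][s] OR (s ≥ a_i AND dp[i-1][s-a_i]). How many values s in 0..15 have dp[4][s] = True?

i\s   0   1   2   3   4   5   6   7   8   9  10  11  12  13  14  15
  0   T   F   F   F   F   F   F   F   F   F   F   F   F   F   F   F
  1   T   F   F   F   F   F   T   F   F   F   F   F   F   F   F   F
  2   T   F   F   F   F   F   T   T   F   F   F   F   F   T   F   F
  3   T   F   T   F   F   F   T   T   T   T   F   F   F   T   F   T
  4   T   F   T   F   F   T   T   T   T   T   F   T   T   T   T   T
  5   T   F   T   F   F   T   T   T   T   T   T   T   T   T   T   T

12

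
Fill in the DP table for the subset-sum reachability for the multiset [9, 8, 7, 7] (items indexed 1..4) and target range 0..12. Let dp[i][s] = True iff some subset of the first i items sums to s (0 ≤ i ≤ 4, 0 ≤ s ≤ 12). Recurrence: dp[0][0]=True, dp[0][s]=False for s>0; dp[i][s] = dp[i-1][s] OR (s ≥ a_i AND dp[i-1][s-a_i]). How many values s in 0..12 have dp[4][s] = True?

i\s   0   1   2   3   4   5   6   7   8   9  10  11  12
  0   T   F   F   F   F   F   F   F   F   F   F   F   F
  1   T   F   F   F   F   F   F   F   F   T   F   F   F
  2   T   F   F   F   F   F   F   F   T   T   F   F   F
  3   T   F   F   F   F   F   F   T   T   T   F   F   F
  4   T   F   F   F   F   F   F   T   T   T   F   F   F

4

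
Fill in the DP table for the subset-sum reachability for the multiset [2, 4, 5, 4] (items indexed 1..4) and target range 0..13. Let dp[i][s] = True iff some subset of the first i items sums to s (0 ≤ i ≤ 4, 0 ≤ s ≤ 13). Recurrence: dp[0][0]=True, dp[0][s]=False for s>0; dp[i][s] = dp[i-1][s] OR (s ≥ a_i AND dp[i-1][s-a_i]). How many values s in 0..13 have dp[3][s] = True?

8

i\s   0   1   2   3   4   5   6   7   8   9  10  11  12  13
  0   T   F   F   F   F   F   F   F   F   F   F   F   F   F
  1   T   F   T   F   F   F   F   F   F   F   F   F   F   F
  2   T   F   T   F   T   F   T   F   F   F   F   F   F   F
  3   T   F   T   F   T   T   T   T   F   T   F   T   F   F
  4   T   F   T   F   T   T   T   T   T   T   T   T   F   T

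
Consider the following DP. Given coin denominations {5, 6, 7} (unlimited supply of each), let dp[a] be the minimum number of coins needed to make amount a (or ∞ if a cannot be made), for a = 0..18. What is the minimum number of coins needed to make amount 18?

 a  0  1  2  3  4  5  6  7  8  9 10 11 12 13 14 15 16 17 18
dp  0  -  -  -  -  1  1  1  -  -  2  2  2  2  2  3  3  3  3
(- denotes ∞ / unreachable)

3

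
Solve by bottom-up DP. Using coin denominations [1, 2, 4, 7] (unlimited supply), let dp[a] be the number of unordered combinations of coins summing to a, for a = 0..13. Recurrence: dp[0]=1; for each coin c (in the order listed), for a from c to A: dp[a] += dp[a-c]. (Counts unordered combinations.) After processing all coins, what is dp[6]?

6

after  coin     0     1     2     3     4     5     6     7     8     9    10    11    12    13
          1     1     1     1     1     1     1     1     1     1     1     1     1     1     1
          2     1     1     2     2     3     3     4     4     5     5     6     6     7     7
          4     1     1     2     2     4     4     6     6     9     9    12    12    16    16
          7     1     1     2     2     4     4     6     7    10    11    14    16    20    22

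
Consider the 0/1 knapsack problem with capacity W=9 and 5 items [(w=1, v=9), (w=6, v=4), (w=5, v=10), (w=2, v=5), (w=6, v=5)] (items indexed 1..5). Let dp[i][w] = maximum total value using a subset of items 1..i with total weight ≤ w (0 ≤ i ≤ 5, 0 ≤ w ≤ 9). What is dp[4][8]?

24

i\w   0   1   2   3   4   5   6   7   8   9
  0   0   0   0   0   0   0   0   0   0   0
  1   0   9   9   9   9   9   9   9   9   9
  2   0   9   9   9   9   9   9  13  13  13
  3   0   9   9   9   9  10  19  19  19  19
  4   0   9   9  14  14  14  19  19  24  24
  5   0   9   9  14  14  14  19  19  24  24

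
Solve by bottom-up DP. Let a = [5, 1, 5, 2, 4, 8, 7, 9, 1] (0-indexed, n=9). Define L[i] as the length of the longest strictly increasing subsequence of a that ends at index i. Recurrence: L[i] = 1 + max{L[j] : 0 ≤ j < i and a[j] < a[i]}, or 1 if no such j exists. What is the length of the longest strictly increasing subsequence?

5

   i    0    1    2    3    4    5    6    7    8
a[i]    5    1    5    2    4    8    7    9    1
L[i]    1    1    2    2    3    4    4    5    1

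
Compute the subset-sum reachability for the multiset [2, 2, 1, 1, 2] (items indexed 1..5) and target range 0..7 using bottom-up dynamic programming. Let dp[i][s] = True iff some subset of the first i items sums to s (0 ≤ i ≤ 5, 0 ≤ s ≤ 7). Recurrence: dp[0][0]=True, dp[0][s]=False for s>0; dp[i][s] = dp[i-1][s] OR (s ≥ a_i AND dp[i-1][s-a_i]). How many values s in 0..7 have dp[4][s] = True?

i\s   0   1   2   3   4   5   6   7
  0   T   F   F   F   F   F   F   F
  1   T   F   T   F   F   F   F   F
  2   T   F   T   F   T   F   F   F
  3   T   T   T   T   T   T   F   F
  4   T   T   T   T   T   T   T   F
  5   T   T   T   T   T   T   T   T

7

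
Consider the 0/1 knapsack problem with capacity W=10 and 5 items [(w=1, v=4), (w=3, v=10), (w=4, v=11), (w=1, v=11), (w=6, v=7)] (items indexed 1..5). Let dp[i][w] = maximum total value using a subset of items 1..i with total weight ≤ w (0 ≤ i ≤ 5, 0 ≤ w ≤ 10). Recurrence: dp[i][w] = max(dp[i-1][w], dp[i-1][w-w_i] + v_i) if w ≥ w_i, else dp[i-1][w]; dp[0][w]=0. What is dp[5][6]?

26

i\w   0   1   2   3   4   5   6   7   8   9  10
  0   0   0   0   0   0   0   0   0   0   0   0
  1   0   4   4   4   4   4   4   4   4   4   4
  2   0   4   4  10  14  14  14  14  14  14  14
  3   0   4   4  10  14  15  15  21  25  25  25
  4   0  11  15  15  21  25  26  26  32  36  36
  5   0  11  15  15  21  25  26  26  32  36  36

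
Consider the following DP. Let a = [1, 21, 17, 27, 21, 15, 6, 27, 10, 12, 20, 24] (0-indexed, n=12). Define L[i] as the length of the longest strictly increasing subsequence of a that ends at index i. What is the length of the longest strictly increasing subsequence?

   i    0    1    2    3    4    5    6    7    8    9   10   11
a[i]    1   21   17   27   21   15    6   27   10   12   20   24
L[i]    1    2    2    3    3    2    2    4    3    4    5    6

6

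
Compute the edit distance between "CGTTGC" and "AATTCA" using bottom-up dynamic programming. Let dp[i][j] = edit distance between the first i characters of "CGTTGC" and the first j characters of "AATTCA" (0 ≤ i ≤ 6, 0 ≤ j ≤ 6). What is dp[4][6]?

   ''  A  A  T  T  C  A
''  0  1  2  3  4  5  6
 C  1  1  2  3  4  4  5
 G  2  2  2  3  4  5  5
 T  3  3  3  2  3  4  5
 T  4  4  4  3  2  3  4
 G  5  5  5  4  3  3  4
 C  6  6  6  5  4  3  4

4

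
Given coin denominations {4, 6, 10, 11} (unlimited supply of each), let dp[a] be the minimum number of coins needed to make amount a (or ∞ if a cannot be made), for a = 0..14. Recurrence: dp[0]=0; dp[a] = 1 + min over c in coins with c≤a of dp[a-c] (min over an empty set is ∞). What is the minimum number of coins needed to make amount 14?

2

 a  0  1  2  3  4  5  6  7  8  9 10 11 12 13 14
dp  0  -  -  -  1  -  1  -  2  -  1  1  2  -  2
(- denotes ∞ / unreachable)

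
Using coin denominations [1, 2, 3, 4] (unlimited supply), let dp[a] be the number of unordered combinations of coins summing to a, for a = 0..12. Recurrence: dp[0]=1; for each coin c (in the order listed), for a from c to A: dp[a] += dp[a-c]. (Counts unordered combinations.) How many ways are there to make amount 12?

after  coin     0     1     2     3     4     5     6     7     8     9    10    11    12
          1     1     1     1     1     1     1     1     1     1     1     1     1     1
          2     1     1     2     2     3     3     4     4     5     5     6     6     7
          3     1     1     2     3     4     5     7     8    10    12    14    16    19
          4     1     1     2     3     5     6     9    11    15    18    23    27    34

34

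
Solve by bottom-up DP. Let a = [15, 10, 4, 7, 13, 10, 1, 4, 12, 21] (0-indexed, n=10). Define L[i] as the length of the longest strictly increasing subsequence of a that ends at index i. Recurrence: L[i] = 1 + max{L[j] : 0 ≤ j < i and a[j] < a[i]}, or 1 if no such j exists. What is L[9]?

   i    0    1    2    3    4    5    6    7    8    9
a[i]   15   10    4    7   13   10    1    4   12   21
L[i]    1    1    1    2    3    3    1    2    4    5

5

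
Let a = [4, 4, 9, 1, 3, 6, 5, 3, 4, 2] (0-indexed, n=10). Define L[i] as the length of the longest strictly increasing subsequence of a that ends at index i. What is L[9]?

   i    0    1    2    3    4    5    6    7    8    9
a[i]    4    4    9    1    3    6    5    3    4    2
L[i]    1    1    2    1    2    3    3    2    3    2

2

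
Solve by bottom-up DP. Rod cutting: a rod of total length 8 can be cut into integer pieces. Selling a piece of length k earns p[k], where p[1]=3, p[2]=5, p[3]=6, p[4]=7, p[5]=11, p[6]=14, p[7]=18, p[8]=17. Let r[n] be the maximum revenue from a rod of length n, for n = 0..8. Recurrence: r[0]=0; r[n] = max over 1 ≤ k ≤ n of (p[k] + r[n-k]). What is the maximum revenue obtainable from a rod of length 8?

24

   n    0    1    2    3    4    5    6    7    8
r[n]    0    3    6    9   12   15   18   21   24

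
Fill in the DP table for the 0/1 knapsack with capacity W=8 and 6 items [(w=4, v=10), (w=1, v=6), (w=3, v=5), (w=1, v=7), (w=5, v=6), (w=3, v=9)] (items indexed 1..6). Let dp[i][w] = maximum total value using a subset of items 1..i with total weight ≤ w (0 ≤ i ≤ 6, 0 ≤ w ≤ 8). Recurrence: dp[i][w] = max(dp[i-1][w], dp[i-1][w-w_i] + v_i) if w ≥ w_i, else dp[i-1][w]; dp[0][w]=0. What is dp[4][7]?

i\w   0   1   2   3   4   5   6   7   8
  0   0   0   0   0   0   0   0   0   0
  1   0   0   0   0  10  10  10  10  10
  2   0   6   6   6  10  16  16  16  16
  3   0   6   6   6  11  16  16  16  21
  4   0   7  13  13  13  18  23  23  23
  5   0   7  13  13  13  18  23  23  23
  6   0   7  13  13  16  22  23  23  27

23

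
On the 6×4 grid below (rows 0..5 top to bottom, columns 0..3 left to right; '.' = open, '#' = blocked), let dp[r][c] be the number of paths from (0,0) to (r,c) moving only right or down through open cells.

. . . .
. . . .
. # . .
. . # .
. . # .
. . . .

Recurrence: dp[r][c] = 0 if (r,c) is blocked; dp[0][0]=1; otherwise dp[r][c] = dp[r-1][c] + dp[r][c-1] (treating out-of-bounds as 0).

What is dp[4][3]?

r\c   0   1   2   3
  0   1   1   1   1
  1   1   2   3   4
  2   1   0   3   7
  3   1   1   0   7
  4   1   2   0   7
  5   1   3   3  10

7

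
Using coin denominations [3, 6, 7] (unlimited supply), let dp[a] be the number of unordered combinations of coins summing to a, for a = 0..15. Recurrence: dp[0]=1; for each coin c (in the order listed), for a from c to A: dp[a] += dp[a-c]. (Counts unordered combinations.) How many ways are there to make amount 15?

3

after  coin     0     1     2     3     4     5     6     7     8     9    10    11    12    13    14    15
          3     1     0     0     1     0     0     1     0     0     1     0     0     1     0     0     1
          6     1     0     0     1     0     0     2     0     0     2     0     0     3     0     0     3
          7     1     0     0     1     0     0     2     1     0     2     1     0     3     2     1     3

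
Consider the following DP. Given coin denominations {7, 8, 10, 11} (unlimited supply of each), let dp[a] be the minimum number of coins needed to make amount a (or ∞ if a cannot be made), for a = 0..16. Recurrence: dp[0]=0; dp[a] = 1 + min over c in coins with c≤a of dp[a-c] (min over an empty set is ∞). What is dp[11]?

 a  0  1  2  3  4  5  6  7  8  9 10 11 12 13 14 15 16
dp  0  -  -  -  -  -  -  1  1  -  1  1  -  -  2  2  2
(- denotes ∞ / unreachable)

1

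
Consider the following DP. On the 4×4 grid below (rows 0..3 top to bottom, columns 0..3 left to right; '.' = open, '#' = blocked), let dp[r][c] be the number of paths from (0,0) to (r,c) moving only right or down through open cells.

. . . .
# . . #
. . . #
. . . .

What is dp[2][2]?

r\c   0   1   2   3
  0   1   1   1   1
  1   0   1   2   0
  2   0   1   3   0
  3   0   1   4   4

3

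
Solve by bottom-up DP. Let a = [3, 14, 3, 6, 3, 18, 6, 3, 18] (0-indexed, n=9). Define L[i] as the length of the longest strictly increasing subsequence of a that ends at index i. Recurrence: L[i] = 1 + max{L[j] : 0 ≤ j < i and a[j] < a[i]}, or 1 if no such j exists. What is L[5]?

   i    0    1    2    3    4    5    6    7    8
a[i]    3   14    3    6    3   18    6    3   18
L[i]    1    2    1    2    1    3    2    1    3

3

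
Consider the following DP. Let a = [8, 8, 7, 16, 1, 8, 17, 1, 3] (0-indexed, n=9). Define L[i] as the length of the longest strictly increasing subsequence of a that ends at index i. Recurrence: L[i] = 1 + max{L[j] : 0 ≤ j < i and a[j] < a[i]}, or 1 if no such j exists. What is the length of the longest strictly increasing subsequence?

   i    0    1    2    3    4    5    6    7    8
a[i]    8    8    7   16    1    8   17    1    3
L[i]    1    1    1    2    1    2    3    1    2

3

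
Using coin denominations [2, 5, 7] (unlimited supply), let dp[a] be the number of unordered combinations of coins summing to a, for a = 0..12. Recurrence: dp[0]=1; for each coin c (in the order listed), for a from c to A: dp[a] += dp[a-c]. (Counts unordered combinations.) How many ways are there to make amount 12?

after  coin     0     1     2     3     4     5     6     7     8     9    10    11    12
          2     1     0     1     0     1     0     1     0     1     0     1     0     1
          5     1     0     1     0     1     1     1     1     1     1     2     1     2
          7     1     0     1     0     1     1     1     2     1     2     2     2     3

3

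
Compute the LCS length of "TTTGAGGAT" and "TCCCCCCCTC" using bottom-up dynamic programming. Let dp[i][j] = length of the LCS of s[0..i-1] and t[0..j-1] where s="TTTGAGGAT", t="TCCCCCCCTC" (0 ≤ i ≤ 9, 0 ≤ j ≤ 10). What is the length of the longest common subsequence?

   ''  T  C  C  C  C  C  C  C  T  C
''  0  0  0  0  0  0  0  0  0  0  0
 T  0  1  1  1  1  1  1  1  1  1  1
 T  0  1  1  1  1  1  1  1  1  2  2
 T  0  1  1  1  1  1  1  1  1  2  2
 G  0  1  1  1  1  1  1  1  1  2  2
 A  0  1  1  1  1  1  1  1  1  2  2
 G  0  1  1  1  1  1  1  1  1  2  2
 G  0  1  1  1  1  1  1  1  1  2  2
 A  0  1  1  1  1  1  1  1  1  2  2
 T  0  1  1  1  1  1  1  1  1  2  2

2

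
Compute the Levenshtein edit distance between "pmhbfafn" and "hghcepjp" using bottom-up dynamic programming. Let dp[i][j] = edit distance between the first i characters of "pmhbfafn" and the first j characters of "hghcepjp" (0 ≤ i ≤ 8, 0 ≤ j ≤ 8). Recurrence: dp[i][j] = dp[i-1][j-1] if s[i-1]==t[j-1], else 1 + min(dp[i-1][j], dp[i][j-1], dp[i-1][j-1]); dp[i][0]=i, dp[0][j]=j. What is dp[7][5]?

   ''  h  g  h  c  e  p  j  p
''  0  1  2  3  4  5  6  7  8
 p  1  1  2  3  4  5  5  6  7
 m  2  2  2  3  4  5  6  6  7
 h  3  2  3  2  3  4  5  6  7
 b  4  3  3  3  3  4  5  6  7
 f  5  4  4  4  4  4  5  6  7
 a  6  5  5  5  5  5  5  6  7
 f  7  6  6  6  6  6  6  6  7
 n  8  7  7  7  7  7  7  7  7

6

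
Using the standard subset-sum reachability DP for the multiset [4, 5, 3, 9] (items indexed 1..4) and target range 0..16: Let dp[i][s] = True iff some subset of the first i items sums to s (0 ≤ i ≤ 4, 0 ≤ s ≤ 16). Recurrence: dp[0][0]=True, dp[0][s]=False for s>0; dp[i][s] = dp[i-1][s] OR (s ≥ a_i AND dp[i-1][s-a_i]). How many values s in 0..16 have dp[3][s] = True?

i\s   0   1   2   3   4   5   6   7   8   9  10  11  12  13  14  15  16
  0   T   F   F   F   F   F   F   F   F   F   F   F   F   F   F   F   F
  1   T   F   F   F   T   F   F   F   F   F   F   F   F   F   F   F   F
  2   T   F   F   F   T   T   F   F   F   T   F   F   F   F   F   F   F
  3   T   F   F   T   T   T   F   T   T   T   F   F   T   F   F   F   F
  4   T   F   F   T   T   T   F   T   T   T   F   F   T   T   T   F   T

8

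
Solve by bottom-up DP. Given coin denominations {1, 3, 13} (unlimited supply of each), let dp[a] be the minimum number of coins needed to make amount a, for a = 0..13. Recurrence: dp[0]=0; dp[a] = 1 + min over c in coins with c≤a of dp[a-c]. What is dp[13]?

1

 a  0  1  2  3  4  5  6  7  8  9 10 11 12 13
dp  0  1  2  1  2  3  2  3  4  3  4  5  4  1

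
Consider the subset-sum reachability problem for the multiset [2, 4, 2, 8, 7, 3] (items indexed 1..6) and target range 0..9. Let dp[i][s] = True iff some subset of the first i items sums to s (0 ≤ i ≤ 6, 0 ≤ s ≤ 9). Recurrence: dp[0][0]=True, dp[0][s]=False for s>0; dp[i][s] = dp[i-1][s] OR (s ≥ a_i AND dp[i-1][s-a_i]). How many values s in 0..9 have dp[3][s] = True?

5

i\s   0   1   2   3   4   5   6   7   8   9
  0   T   F   F   F   F   F   F   F   F   F
  1   T   F   T   F   F   F   F   F   F   F
  2   T   F   T   F   T   F   T   F   F   F
  3   T   F   T   F   T   F   T   F   T   F
  4   T   F   T   F   T   F   T   F   T   F
  5   T   F   T   F   T   F   T   T   T   T
  6   T   F   T   T   T   T   T   T   T   T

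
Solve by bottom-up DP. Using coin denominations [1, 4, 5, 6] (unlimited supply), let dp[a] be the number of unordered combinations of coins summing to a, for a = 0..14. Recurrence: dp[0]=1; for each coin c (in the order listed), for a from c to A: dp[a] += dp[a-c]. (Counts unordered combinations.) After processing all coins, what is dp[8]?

after  coin     0     1     2     3     4     5     6     7     8     9    10    11    12    13    14
          1     1     1     1     1     1     1     1     1     1     1     1     1     1     1     1
          4     1     1     1     1     2     2     2     2     3     3     3     3     4     4     4
          5     1     1     1     1     2     3     3     3     4     5     6     6     7     8     9
          6     1     1     1     1     2     3     4     4     5     6     8     9    11    12    14

5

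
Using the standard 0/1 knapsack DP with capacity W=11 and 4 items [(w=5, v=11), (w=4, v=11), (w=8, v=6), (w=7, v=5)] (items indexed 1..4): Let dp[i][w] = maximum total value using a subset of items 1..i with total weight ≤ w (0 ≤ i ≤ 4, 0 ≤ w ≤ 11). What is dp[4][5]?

11

i\w   0   1   2   3   4   5   6   7   8   9  10  11
  0   0   0   0   0   0   0   0   0   0   0   0   0
  1   0   0   0   0   0  11  11  11  11  11  11  11
  2   0   0   0   0  11  11  11  11  11  22  22  22
  3   0   0   0   0  11  11  11  11  11  22  22  22
  4   0   0   0   0  11  11  11  11  11  22  22  22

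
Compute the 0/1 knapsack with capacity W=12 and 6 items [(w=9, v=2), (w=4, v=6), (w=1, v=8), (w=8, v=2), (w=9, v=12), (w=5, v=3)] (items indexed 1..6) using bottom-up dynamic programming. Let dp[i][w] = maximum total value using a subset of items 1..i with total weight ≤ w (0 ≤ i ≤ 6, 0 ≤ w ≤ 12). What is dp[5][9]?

14

i\w   0   1   2   3   4   5   6   7   8   9  10  11  12
  0   0   0   0   0   0   0   0   0   0   0   0   0   0
  1   0   0   0   0   0   0   0   0   0   2   2   2   2
  2   0   0   0   0   6   6   6   6   6   6   6   6   6
  3   0   8   8   8   8  14  14  14  14  14  14  14  14
  4   0   8   8   8   8  14  14  14  14  14  14  14  14
  5   0   8   8   8   8  14  14  14  14  14  20  20  20
  6   0   8   8   8   8  14  14  14  14  14  20  20  20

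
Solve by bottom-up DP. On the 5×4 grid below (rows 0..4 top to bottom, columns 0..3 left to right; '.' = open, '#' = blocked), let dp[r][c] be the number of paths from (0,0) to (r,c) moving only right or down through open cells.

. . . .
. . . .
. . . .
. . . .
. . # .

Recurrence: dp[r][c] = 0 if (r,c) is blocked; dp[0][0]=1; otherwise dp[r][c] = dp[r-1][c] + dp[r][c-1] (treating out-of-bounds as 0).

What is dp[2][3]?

10

r\c   0   1   2   3
  0   1   1   1   1
  1   1   2   3   4
  2   1   3   6  10
  3   1   4  10  20
  4   1   5   0  20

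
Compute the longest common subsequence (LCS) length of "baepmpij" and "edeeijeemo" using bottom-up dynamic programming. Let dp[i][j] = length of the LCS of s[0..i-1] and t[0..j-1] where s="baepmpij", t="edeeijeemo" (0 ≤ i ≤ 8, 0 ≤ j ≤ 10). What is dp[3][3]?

   ''  e  d  e  e  i  j  e  e  m  o
''  0  0  0  0  0  0  0  0  0  0  0
 b  0  0  0  0  0  0  0  0  0  0  0
 a  0  0  0  0  0  0  0  0  0  0  0
 e  0  1  1  1  1  1  1  1  1  1  1
 p  0  1  1  1  1  1  1  1  1  1  1
 m  0  1  1  1  1  1  1  1  1  2  2
 p  0  1  1  1  1  1  1  1  1  2  2
 i  0  1  1  1  1  2  2  2  2  2  2
 j  0  1  1  1  1  2  3  3  3  3  3

1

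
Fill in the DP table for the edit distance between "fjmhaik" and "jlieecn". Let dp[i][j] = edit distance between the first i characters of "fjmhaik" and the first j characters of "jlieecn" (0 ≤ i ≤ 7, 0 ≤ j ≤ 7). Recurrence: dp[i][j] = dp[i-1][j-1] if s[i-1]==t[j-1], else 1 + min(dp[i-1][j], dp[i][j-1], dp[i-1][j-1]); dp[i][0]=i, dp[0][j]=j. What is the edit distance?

7

   ''  j  l  i  e  e  c  n
''  0  1  2  3  4  5  6  7
 f  1  1  2  3  4  5  6  7
 j  2  1  2  3  4  5  6  7
 m  3  2  2  3  4  5  6  7
 h  4  3  3  3  4  5  6  7
 a  5  4  4  4  4  5  6  7
 i  6  5  5  4  5  5  6  7
 k  7  6  6  5  5  6  6  7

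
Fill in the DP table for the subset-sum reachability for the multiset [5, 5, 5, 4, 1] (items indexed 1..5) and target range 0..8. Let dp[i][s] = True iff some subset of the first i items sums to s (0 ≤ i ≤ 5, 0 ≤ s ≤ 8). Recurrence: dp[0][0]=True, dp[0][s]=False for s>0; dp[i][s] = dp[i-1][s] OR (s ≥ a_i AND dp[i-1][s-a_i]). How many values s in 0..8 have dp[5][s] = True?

5

i\s   0   1   2   3   4   5   6   7   8
  0   T   F   F   F   F   F   F   F   F
  1   T   F   F   F   F   T   F   F   F
  2   T   F   F   F   F   T   F   F   F
  3   T   F   F   F   F   T   F   F   F
  4   T   F   F   F   T   T   F   F   F
  5   T   T   F   F   T   T   T   F   F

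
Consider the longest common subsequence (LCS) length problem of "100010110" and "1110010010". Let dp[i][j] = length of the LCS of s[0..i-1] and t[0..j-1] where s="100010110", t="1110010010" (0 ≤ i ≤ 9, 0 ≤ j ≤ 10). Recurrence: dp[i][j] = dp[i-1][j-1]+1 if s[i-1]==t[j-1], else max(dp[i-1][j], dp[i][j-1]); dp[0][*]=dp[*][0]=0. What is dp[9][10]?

7

   ''  1  1  1  0  0  1  0  0  1  0
''  0  0  0  0  0  0  0  0  0  0  0
 1  0  1  1  1  1  1  1  1  1  1  1
 0  0  1  1  1  2  2  2  2  2  2  2
 0  0  1  1  1  2  3  3  3  3  3  3
 0  0  1  1  1  2  3  3  4  4  4  4
 1  0  1  2  2  2  3  4  4  4  5  5
 0  0  1  2  2  3  3  4  5  5  5  6
 1  0  1  2  3  3  3  4  5  5  6  6
 1  0  1  2  3  3  3  4  5  5  6  6
 0  0  1  2  3  4  4  4  5  6  6  7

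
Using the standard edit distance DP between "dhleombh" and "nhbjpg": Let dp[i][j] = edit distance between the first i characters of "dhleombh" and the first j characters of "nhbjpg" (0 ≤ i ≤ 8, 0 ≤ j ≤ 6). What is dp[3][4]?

3

   ''  n  h  b  j  p  g
''  0  1  2  3  4  5  6
 d  1  1  2  3  4  5  6
 h  2  2  1  2  3  4  5
 l  3  3  2  2  3  4  5
 e  4  4  3  3  3  4  5
 o  5  5  4  4  4  4  5
 m  6  6  5  5  5  5  5
 b  7  7  6  5  6  6  6
 h  8  8  7  6  6  7  7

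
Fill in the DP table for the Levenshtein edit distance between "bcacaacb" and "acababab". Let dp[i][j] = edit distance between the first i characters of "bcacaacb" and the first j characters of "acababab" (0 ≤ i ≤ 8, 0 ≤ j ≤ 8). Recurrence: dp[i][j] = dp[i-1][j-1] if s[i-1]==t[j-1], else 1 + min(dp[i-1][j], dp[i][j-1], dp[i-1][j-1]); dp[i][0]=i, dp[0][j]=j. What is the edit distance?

4

   ''  a  c  a  b  a  b  a  b
''  0  1  2  3  4  5  6  7  8
 b  1  1  2  3  3  4  5  6  7
 c  2  2  1  2  3  4  5  6  7
 a  3  2  2  1  2  3  4  5  6
 c  4  3  2  2  2  3  4  5  6
 a  5  4  3  2  3  2  3  4  5
 a  6  5  4  3  3  3  3  3  4
 c  7  6  5  4  4  4  4  4  4
 b  8  7  6  5  4  5  4  5  4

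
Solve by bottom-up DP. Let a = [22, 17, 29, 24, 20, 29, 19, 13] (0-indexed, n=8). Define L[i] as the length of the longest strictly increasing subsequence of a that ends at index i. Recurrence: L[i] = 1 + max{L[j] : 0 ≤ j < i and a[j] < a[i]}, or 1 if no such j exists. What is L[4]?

   i    0    1    2    3    4    5    6    7
a[i]   22   17   29   24   20   29   19   13
L[i]    1    1    2    2    2    3    2    1

2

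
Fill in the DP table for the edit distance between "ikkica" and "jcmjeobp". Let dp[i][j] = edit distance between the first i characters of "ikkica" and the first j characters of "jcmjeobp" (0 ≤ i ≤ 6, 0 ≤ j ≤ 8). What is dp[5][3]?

5

   ''  j  c  m  j  e  o  b  p
''  0  1  2  3  4  5  6  7  8
 i  1  1  2  3  4  5  6  7  8
 k  2  2  2  3  4  5  6  7  8
 k  3  3  3  3  4  5  6  7  8
 i  4  4  4  4  4  5  6  7  8
 c  5  5  4  5  5  5  6  7  8
 a  6  6  5  5  6  6  6  7  8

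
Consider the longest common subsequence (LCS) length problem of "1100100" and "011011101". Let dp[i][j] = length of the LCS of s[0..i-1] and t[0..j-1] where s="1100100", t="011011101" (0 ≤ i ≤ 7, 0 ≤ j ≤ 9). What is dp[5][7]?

   ''  0  1  1  0  1  1  1  0  1
''  0  0  0  0  0  0  0  0  0  0
 1  0  0  1  1  1  1  1  1  1  1
 1  0  0  1  2  2  2  2  2  2  2
 0  0  1  1  2  3  3  3  3  3  3
 0  0  1  1  2  3  3  3  3  4  4
 1  0  1  2  2  3  4  4  4  4  5
 0  0  1  2  2  3  4  4  4  5  5
 0  0  1  2  2  3  4  4  4  5  5

4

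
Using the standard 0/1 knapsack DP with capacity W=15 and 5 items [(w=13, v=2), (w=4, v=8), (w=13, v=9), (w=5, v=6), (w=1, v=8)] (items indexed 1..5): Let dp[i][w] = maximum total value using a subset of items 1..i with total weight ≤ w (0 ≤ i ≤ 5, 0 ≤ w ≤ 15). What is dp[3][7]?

i\w   0   1   2   3   4   5   6   7   8   9  10  11  12  13  14  15
  0   0   0   0   0   0   0   0   0   0   0   0   0   0   0   0   0
  1   0   0   0   0   0   0   0   0   0   0   0   0   0   2   2   2
  2   0   0   0   0   8   8   8   8   8   8   8   8   8   8   8   8
  3   0   0   0   0   8   8   8   8   8   8   8   8   8   9   9   9
  4   0   0   0   0   8   8   8   8   8  14  14  14  14  14  14  14
  5   0   8   8   8   8  16  16  16  16  16  22  22  22  22  22  22

8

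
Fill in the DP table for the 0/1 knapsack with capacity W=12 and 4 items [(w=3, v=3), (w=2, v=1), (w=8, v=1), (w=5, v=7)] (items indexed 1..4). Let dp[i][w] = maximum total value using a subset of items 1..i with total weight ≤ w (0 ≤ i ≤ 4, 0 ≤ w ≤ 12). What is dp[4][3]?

i\w   0   1   2   3   4   5   6   7   8   9  10  11  12
  0   0   0   0   0   0   0   0   0   0   0   0   0   0
  1   0   0   0   3   3   3   3   3   3   3   3   3   3
  2   0   0   1   3   3   4   4   4   4   4   4   4   4
  3   0   0   1   3   3   4   4   4   4   4   4   4   4
  4   0   0   1   3   3   7   7   8  10  10  11  11  11

3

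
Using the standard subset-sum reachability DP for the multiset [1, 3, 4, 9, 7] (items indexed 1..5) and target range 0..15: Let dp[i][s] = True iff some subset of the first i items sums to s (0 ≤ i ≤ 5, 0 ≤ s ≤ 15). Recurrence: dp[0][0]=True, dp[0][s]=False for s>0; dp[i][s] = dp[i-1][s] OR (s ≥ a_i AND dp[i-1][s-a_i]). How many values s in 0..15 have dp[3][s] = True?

i\s   0   1   2   3   4   5   6   7   8   9  10  11  12  13  14  15
  0   T   F   F   F   F   F   F   F   F   F   F   F   F   F   F   F
  1   T   T   F   F   F   F   F   F   F   F   F   F   F   F   F   F
  2   T   T   F   T   T   F   F   F   F   F   F   F   F   F   F   F
  3   T   T   F   T   T   T   F   T   T   F   F   F   F   F   F   F
  4   T   T   F   T   T   T   F   T   T   T   T   F   T   T   T   F
  5   T   T   F   T   T   T   F   T   T   T   T   T   T   T   T   T

7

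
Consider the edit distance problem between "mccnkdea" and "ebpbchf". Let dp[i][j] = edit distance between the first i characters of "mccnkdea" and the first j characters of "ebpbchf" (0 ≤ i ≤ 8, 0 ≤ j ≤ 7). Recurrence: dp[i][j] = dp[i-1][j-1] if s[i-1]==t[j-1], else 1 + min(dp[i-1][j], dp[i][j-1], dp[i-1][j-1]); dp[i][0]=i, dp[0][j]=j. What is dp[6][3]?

6

   ''  e  b  p  b  c  h  f
''  0  1  2  3  4  5  6  7
 m  1  1  2  3  4  5  6  7
 c  2  2  2  3  4  4  5  6
 c  3  3  3  3  4  4  5  6
 n  4  4  4  4  4  5  5  6
 k  5  5  5  5  5  5  6  6
 d  6  6  6  6  6  6  6  7
 e  7  6  7  7  7  7  7  7
 a  8  7  7  8  8  8  8  8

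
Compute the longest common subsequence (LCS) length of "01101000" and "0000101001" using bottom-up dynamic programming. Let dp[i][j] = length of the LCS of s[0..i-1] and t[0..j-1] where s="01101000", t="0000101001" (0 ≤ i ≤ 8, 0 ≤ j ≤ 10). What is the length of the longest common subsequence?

   ''  0  0  0  0  1  0  1  0  0  1
''  0  0  0  0  0  0  0  0  0  0  0
 0  0  1  1  1  1  1  1  1  1  1  1
 1  0  1  1  1  1  2  2  2  2  2  2
 1  0  1  1  1  1  2  2  3  3  3  3
 0  0  1  2  2  2  2  3  3  4  4  4
 1  0  1  2  2  2  3  3  4  4  4  5
 0  0  1  2  3  3  3  4  4  5  5  5
 0  0  1  2  3  4  4  4  4  5  6  6
 0  0  1  2  3  4  4  5  5  5  6  6

6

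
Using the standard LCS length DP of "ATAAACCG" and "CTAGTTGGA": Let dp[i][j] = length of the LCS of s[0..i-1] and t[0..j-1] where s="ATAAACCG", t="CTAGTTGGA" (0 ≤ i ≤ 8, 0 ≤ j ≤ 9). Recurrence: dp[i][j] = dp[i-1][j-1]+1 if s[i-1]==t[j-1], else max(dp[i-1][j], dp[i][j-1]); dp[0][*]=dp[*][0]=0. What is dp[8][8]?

   ''  C  T  A  G  T  T  G  G  A
''  0  0  0  0  0  0  0  0  0  0
 A  0  0  0  1  1  1  1  1  1  1
 T  0  0  1  1  1  2  2  2  2  2
 A  0  0  1  2  2  2  2  2  2  3
 A  0  0  1  2  2  2  2  2  2  3
 A  0  0  1  2  2  2  2  2  2  3
 C  0  1  1  2  2  2  2  2  2  3
 C  0  1  1  2  2  2  2  2  2  3
 G  0  1  1  2  3  3  3  3  3  3

3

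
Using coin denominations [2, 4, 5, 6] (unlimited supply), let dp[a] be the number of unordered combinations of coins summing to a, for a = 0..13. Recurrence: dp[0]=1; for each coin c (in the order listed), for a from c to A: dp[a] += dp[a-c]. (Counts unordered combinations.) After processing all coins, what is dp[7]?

1

after  coin     0     1     2     3     4     5     6     7     8     9    10    11    12    13
          2     1     0     1     0     1     0     1     0     1     0     1     0     1     0
          4     1     0     1     0     2     0     2     0     3     0     3     0     4     0
          5     1     0     1     0     2     1     2     1     3     2     4     2     5     3
          6     1     0     1     0     2     1     3     1     4     2     6     3     8     4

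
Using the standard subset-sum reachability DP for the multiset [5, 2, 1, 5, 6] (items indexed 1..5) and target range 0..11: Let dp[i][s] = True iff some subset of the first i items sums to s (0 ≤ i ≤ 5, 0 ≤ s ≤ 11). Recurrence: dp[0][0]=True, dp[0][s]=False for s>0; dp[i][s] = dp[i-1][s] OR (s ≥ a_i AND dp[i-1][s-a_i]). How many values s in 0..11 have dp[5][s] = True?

i\s   0   1   2   3   4   5   6   7   8   9  10  11
  0   T   F   F   F   F   F   F   F   F   F   F   F
  1   T   F   F   F   F   T   F   F   F   F   F   F
  2   T   F   T   F   F   T   F   T   F   F   F   F
  3   T   T   T   T   F   T   T   T   T   F   F   F
  4   T   T   T   T   F   T   T   T   T   F   T   T
  5   T   T   T   T   F   T   T   T   T   T   T   T

11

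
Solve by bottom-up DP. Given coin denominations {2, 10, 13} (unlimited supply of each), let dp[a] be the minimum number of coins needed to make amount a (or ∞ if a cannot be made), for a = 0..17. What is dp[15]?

2

 a  0  1  2  3  4  5  6  7  8  9 10 11 12 13 14 15 16 17
dp  0  -  1  -  2  -  3  -  4  -  1  -  2  1  3  2  4  3
(- denotes ∞ / unreachable)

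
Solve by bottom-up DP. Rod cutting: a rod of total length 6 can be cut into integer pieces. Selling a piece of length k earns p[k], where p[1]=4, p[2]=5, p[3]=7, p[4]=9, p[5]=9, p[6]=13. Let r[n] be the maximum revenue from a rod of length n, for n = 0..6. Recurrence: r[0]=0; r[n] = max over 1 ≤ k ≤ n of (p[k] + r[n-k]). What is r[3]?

12

   n    0    1    2    3    4    5    6
r[n]    0    4    8   12   16   20   24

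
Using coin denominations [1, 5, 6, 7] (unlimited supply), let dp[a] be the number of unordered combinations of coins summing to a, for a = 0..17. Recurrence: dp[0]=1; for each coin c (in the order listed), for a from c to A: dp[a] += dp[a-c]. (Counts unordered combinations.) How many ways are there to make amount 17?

after  coin     0     1     2     3     4     5     6     7     8     9    10    11    12    13    14    15    16    17
          1     1     1     1     1     1     1     1     1     1     1     1     1     1     1     1     1     1     1
          5     1     1     1     1     1     2     2     2     2     2     3     3     3     3     3     4     4     4
          6     1     1     1     1     1     2     3     3     3     3     4     5     6     6     6     7     8     9
          7     1     1     1     1     1     2     3     4     4     4     5     6     8     9    10    11    12    14

14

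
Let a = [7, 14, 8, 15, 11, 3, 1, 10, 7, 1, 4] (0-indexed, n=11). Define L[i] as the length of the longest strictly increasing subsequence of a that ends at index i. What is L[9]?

1

   i    0    1    2    3    4    5    6    7    8    9   10
a[i]    7   14    8   15   11    3    1   10    7    1    4
L[i]    1    2    2    3    3    1    1    3    2    1    2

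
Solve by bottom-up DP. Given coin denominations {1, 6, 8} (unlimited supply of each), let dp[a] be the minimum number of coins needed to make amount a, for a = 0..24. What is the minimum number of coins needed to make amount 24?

 a  0  1  2  3  4  5  6  7  8  9 10 11 12 13 14 15 16 17 18 19 20 21 22 23 24
dp  0  1  2  3  4  5  1  2  1  2  3  4  2  3  2  3  2  3  3  4  3  4  3  4  3

3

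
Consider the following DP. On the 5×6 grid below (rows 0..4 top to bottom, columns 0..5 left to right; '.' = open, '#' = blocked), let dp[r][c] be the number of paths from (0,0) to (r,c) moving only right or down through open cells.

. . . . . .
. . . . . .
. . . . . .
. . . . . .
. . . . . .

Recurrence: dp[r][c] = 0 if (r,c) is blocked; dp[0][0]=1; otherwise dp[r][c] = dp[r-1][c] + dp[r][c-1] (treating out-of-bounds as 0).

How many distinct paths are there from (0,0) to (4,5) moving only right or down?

126

r\c   0   1   2   3   4   5
  0   1   1   1   1   1   1
  1   1   2   3   4   5   6
  2   1   3   6  10  15  21
  3   1   4  10  20  35  56
  4   1   5  15  35  70 126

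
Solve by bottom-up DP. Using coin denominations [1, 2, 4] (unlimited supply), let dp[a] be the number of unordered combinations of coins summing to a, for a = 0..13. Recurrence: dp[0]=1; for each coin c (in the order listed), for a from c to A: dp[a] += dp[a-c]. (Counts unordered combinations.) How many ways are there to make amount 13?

16

after  coin     0     1     2     3     4     5     6     7     8     9    10    11    12    13
          1     1     1     1     1     1     1     1     1     1     1     1     1     1     1
          2     1     1     2     2     3     3     4     4     5     5     6     6     7     7
          4     1     1     2     2     4     4     6     6     9     9    12    12    16    16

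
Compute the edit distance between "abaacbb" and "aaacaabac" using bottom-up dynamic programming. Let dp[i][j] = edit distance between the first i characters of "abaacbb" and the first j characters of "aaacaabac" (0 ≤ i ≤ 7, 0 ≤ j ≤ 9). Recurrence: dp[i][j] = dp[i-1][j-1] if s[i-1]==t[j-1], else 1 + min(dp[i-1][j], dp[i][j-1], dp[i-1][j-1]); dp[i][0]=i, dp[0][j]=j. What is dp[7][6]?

   ''  a  a  a  c  a  a  b  a  c
''  0  1  2  3  4  5  6  7  8  9
 a  1  0  1  2  3  4  5  6  7  8
 b  2  1  1  2  3  4  5  5  6  7
 a  3  2  1  1  2  3  4  5  5  6
 a  4  3  2  1  2  2  3  4  5  6
 c  5  4  3  2  1  2  3  4  5  5
 b  6  5  4  3  2  2  3  3  4  5
 b  7  6  5  4  3  3  3  3  4  5

3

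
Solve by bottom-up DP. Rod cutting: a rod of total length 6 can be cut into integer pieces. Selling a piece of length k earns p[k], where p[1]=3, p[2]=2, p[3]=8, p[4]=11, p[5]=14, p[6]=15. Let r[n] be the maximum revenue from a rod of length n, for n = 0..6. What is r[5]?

   n    0    1    2    3    4    5    6
r[n]    0    3    6    9   12   15   18

15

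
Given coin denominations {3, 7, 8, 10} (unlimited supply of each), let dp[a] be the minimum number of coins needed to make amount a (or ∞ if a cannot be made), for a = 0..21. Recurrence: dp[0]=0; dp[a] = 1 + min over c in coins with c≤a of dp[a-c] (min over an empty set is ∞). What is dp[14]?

2

 a  0  1  2  3  4  5  6  7  8  9 10 11 12 13 14 15 16 17 18 19 20 21
dp  0  -  -  1  -  -  2  1  1  3  1  2  4  2  2  2  2  2  2  3  2  3
(- denotes ∞ / unreachable)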